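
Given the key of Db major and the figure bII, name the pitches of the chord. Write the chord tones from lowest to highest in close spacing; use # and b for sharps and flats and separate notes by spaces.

bII is the Neapolitan chord — a major triad on the lowered second degree. In Db major that root is Ebb.
So the chord is Ebb-Gb-Bbb.

Ebb Gb Bbb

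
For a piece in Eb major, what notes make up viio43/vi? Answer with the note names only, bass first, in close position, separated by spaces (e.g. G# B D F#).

The slash marks an applied leading-tone chord: viio of vi. In Eb major, vi is C, so the leading tone to it is B, a half step below.
Building a fully diminished seventh chord on B gives B-D-F-Ab.
With the 43 figure the chord is in second inversion; from the bass F upward in close position it reads F-Ab-B-D.

F Ab B D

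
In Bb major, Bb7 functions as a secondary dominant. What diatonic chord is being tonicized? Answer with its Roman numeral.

The chord is a dominant seventh chord on Bb.
A dominant resolves down a perfect fifth: Bb → Eb. In Bb major, Eb is scale degree 4, i.e. IV.

IV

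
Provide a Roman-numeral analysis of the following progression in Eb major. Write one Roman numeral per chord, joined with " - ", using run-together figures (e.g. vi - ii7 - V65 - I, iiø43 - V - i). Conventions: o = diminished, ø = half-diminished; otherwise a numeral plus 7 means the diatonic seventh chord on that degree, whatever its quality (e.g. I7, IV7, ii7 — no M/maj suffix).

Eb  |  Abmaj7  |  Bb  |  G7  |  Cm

Eb: root Eb is the tonic; major triad there is I.
Abmaj7 has root Ab, degree 4 in Eb major, so IV7.
Bb: root Bb is the dominant; major triad there is V.
G7: a dominant seventh chord on G, the applied dominant of vi → V7/vi.
Cm: minor triad on C = scale degree 6 → vi.

I - IV7 - V - V7/vi - vi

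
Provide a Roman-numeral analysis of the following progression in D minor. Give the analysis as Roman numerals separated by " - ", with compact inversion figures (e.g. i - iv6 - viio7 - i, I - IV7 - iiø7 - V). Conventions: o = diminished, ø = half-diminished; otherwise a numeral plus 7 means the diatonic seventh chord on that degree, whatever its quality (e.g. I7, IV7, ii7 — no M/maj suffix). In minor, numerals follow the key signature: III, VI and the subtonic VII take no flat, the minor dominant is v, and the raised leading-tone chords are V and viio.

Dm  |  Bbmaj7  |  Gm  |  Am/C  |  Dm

i - VI7 - iv - v6 - i

Dm has root D, degree 1 in D minor, so i.
Bbmaj7: major seventh chord on Bb = scale degree 6 → VI7.
Gm has root G, degree 4 in D minor, so iv.
Am/C has root A, degree 5 in D minor, so v6.
Dm: root D is the tonic; minor triad there is i.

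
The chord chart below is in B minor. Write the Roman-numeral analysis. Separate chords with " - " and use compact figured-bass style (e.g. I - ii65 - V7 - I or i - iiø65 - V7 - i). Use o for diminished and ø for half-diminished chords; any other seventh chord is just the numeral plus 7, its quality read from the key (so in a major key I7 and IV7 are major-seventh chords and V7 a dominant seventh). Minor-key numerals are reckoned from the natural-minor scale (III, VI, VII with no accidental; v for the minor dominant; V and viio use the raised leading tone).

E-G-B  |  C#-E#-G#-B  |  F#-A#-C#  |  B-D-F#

iv - V7/V - V - i

E-G-B: minor triad on E = scale degree 4 → iv.
C#-E#-G#-B: chromatic; C# is V of V, so V7/V.
F#-A#-C#: root F# is the dominant; major triad there is V.
B-D-F#: root B is the tonic; minor triad there is i.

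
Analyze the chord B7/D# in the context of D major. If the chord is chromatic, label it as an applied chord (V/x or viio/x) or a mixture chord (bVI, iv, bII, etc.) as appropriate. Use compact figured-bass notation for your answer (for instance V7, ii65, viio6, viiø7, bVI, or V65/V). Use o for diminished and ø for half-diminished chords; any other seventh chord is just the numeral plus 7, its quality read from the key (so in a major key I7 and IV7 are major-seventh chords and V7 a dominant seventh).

Stacked in thirds the chord is B-D#-F#-A: a dominant seventh chord on B.
B is not a diatonic chord root with this quality in D major, but it lies a perfect fifth above E (ii), so the chord functions as an applied dominant of ii.
With D# in the bass the chord is in first inversion, so the figured bass is 65.

V65/ii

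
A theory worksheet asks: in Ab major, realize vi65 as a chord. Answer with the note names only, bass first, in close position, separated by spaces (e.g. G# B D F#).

Ab C Eb F

The numeral's case and figure indicate a minor seventh chord. In Ab major its root, the submediant, is F.
Stacking thirds from F gives F-Ab-C-Eb.
With the 65 figure the chord is in first inversion; from the bass Ab upward in close position it reads Ab-C-Eb-F.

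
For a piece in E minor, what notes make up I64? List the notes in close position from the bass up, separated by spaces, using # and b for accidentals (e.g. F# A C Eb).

I64 is the major tonic (Picardy third), borrowed from the parallel major. In E minor that root is E.
So the chord is E-G#-B.
The figured bass 64 indicates second inversion, placing the fifth (B) in the bass: B-E-G#.

B E G#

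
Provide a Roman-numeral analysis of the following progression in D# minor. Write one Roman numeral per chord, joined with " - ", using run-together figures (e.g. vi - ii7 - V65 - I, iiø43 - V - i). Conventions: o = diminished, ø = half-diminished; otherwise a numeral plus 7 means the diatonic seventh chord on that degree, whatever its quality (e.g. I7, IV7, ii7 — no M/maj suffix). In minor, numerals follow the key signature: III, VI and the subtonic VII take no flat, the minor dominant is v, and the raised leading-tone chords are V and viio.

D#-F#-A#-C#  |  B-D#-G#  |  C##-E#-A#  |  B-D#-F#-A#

i7 - iv6 - V6 - VI7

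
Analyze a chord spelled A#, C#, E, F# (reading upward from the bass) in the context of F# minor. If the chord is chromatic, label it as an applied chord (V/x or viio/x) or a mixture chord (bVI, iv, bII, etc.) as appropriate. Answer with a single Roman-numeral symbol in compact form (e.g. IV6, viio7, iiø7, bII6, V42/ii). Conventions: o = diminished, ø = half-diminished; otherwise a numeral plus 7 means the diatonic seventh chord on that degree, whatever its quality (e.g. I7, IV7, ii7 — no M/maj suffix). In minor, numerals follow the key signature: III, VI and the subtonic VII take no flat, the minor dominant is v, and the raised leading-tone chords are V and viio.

V65/iv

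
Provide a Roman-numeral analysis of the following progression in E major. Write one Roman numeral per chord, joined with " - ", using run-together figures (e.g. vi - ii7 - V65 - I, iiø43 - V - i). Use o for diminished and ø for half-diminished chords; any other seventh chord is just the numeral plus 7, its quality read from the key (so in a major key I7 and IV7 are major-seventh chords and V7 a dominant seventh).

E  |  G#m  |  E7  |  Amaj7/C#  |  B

I - iii - V7/IV - IV65 - V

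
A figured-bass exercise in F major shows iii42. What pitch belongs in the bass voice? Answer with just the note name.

iii in F major has root A; the chord is A-C-E-G.
The figure 42 means third inversion — the seventh is in the bass.

G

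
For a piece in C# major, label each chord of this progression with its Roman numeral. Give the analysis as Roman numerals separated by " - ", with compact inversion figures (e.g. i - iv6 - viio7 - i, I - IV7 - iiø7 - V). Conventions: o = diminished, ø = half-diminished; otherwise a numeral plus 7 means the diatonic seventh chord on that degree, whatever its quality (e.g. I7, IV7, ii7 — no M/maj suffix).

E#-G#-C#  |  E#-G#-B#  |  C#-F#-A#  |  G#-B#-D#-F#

I6 - iii - IV64 - V7

E#-G#-C#: root C# is the tonic; major triad there is I6.
E#-G#-B# has root E#, degree 3 in C# major, so iii.
C#-F#-A# has root F#, degree 4 in C# major, so IV64.
G#-B#-D#-F# has root G#, degree 5 in C# major, so V7.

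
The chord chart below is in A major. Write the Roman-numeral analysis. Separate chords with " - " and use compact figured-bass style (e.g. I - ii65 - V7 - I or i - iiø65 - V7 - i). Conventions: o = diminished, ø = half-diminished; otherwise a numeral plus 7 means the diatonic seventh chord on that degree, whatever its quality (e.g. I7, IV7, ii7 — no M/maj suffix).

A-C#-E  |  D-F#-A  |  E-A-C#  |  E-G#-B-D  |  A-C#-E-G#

I - IV - I64 - V7 - I7

A-C#-E has root A, degree 1 in A major, so I.
D-F#-A: root D is the subdominant; major triad there is IV.
E-A-C# has root A, degree 1 in A major, so I64.
E-G#-B-D: dominant seventh chord on E = scale degree 5 → V7.
A-C#-E-G#: root A is the tonic; major seventh chord there is I7.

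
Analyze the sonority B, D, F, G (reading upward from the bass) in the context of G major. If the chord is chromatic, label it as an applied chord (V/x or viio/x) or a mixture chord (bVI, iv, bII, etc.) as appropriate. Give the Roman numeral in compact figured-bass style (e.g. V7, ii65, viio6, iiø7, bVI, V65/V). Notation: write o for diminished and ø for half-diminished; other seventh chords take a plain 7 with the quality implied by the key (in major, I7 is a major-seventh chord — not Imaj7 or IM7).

V65/IV

Stacked in thirds the chord is G-B-D-F: a dominant seventh chord on G.
G is not a diatonic chord root with this quality in G major, but it lies a perfect fifth above C (IV), so the chord functions as an applied dominant of IV.
With B in the bass the chord is in first inversion, so the figured bass is 65.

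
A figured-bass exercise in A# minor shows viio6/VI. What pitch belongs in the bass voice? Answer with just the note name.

G#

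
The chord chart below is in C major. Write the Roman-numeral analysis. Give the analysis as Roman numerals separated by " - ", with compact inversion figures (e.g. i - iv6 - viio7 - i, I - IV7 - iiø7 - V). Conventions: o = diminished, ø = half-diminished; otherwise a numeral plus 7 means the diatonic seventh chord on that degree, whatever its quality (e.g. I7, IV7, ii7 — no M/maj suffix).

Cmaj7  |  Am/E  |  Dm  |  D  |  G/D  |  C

Cmaj7: root C is the tonic; major seventh chord there is I7.
Am/E has root A, degree 6 in C major, so vi64.
Dm: minor triad on D = scale degree 2 → ii.
D is the secondary dominant of V (major triad on D): V/V.
G/D: root G is the dominant; major triad there is V64.
C: major triad on C = scale degree 1 → I.

I7 - vi64 - ii - V/V - V64 - I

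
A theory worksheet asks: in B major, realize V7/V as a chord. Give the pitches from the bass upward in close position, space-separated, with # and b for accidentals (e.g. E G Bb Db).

V7/V is a secondary dominant — the dominant seventh of V. V in B major is F#, so the applied chord's root is C#, a perfect fifth above.
Building a dominant seventh chord on C# gives C#-E#-G#-B.

C# E# G# B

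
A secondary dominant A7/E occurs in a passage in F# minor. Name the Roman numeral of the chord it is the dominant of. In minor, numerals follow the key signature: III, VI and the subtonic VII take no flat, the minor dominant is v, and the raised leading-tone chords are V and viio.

The chord is a dominant seventh chord on A.
A dominant resolves down a perfect fifth: A → D. In F# minor, D is scale degree 6, i.e. VI.

VI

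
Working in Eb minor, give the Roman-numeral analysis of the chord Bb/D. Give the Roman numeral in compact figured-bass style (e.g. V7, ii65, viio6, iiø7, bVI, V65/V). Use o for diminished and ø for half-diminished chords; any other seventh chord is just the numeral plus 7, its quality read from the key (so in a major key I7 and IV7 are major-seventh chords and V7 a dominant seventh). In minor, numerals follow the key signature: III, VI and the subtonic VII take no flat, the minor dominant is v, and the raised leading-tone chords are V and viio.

The pitches Bb-D-F form a major triad rooted on Bb.
Bb is scale degree 5 in Eb minor, and a major triad on that degree is written V.
With D in the bass the chord is in first inversion, so the figured bass is 6.

V6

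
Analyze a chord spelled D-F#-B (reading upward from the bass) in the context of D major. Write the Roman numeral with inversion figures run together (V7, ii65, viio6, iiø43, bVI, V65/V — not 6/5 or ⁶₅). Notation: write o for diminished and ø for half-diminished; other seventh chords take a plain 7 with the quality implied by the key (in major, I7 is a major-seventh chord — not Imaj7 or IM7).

Stacked in thirds the chord is B-D-F#: a minor triad on B.
B is scale degree 6 in D major, and a minor triad on that degree is written vi.
With D in the bass the chord is in first inversion, so the figured bass is 6.

vi6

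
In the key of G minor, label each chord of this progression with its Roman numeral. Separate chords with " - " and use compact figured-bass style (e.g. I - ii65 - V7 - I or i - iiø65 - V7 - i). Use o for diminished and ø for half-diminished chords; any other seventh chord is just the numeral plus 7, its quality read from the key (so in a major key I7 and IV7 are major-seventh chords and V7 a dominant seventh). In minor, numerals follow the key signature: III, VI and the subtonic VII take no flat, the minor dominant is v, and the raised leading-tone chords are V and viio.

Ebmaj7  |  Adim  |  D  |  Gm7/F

VI7 - iio - V - i42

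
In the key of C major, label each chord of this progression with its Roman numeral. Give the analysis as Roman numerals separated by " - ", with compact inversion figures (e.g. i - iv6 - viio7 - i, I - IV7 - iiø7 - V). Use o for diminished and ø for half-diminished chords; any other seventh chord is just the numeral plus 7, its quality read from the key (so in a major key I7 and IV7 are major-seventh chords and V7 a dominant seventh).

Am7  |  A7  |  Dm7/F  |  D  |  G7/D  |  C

Am7: minor seventh chord on A = scale degree 6 → vi7.
A7: a dominant seventh chord on A, the applied dominant of ii → V7/ii.
Dm7/F: minor seventh chord on D = scale degree 2 → ii65.
D: chromatic; D is V of V, so V/V.
G7/D: dominant seventh chord on G = scale degree 5 → V43.
C: major triad on C = scale degree 1 → I.

vi7 - V7/ii - ii65 - V/V - V43 - I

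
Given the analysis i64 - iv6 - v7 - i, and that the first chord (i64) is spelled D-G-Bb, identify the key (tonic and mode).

i64 is given as D-G-Bb — a minor triad with root G.
If G is scale degree 1 and the mode makes that degree carry a minor triad, the tonic is G and the mode is minor.

G minor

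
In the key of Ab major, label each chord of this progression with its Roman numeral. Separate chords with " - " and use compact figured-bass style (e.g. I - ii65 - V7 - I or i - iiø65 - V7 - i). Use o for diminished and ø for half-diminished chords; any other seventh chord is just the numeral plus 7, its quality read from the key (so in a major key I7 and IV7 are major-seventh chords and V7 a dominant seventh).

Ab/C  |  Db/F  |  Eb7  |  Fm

I6 - IV6 - V7 - vi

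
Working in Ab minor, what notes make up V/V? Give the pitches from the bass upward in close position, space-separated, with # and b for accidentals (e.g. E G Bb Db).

Bb D F

The slash means an applied dominant: we want the dominant of V. In Ab minor, V is Eb major, and its dominant is built on Bb.
Building a major triad on Bb gives Bb-D-F.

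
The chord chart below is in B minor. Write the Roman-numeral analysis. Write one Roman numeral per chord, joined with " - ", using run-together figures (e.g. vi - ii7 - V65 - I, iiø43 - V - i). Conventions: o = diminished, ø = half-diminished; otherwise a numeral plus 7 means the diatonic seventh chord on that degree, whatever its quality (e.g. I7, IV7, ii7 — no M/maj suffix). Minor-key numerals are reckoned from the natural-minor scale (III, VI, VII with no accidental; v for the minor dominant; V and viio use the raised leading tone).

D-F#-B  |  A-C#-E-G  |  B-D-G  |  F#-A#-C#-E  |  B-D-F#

D-F#-B has root B, degree 1 in B minor, so i6.
A-C#-E-G: dominant seventh chord on A = scale degree 7 → VII7.
B-D-G: root G is the submediant; major triad there is VI6.
F#-A#-C#-E: dominant seventh chord on F# = scale degree 5 → V7.
B-D-F#: minor triad on B = scale degree 1 → i.

i6 - VII7 - VI6 - V7 - i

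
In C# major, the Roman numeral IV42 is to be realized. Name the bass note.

IV in C# major has root F#; the chord is F#-A#-C#-E#.
The figure 42 means third inversion — the seventh is in the bass.

E#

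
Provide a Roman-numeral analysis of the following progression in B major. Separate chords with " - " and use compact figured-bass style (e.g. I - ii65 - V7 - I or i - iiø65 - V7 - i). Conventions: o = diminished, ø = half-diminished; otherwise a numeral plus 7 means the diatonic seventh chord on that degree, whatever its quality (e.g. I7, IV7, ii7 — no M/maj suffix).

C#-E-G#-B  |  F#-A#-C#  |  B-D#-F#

C#-E-G#-B: root C# is the supertonic; minor seventh chord there is ii7.
F#-A#-C# has root F#, degree 5 in B major, so V.
B-D#-F#: root B is the tonic; major triad there is I.

ii7 - V - I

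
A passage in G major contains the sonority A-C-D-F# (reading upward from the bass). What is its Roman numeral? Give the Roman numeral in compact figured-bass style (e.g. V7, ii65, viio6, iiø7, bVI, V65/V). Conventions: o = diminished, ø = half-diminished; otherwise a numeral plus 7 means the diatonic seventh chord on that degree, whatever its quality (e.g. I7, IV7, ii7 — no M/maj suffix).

V43

Stacked in thirds the chord is D-F#-A-C: a dominant seventh chord on D.
D is scale degree 5 in G major, and a dominant seventh chord on that degree is written V7.
With A in the bass the chord is in second inversion, so the figured bass is 43.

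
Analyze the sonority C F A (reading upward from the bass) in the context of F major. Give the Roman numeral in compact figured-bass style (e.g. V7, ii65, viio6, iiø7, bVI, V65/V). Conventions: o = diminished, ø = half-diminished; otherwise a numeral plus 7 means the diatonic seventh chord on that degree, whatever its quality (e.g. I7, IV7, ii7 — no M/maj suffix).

I64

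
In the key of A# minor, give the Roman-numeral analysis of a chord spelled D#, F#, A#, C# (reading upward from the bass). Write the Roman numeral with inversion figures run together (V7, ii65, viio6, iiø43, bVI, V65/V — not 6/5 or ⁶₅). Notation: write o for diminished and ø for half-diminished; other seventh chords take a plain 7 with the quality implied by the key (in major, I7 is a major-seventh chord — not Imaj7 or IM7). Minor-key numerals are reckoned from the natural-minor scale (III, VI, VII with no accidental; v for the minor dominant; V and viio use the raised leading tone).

Stacked in thirds the chord is D#-F#-A#-C#: a minor seventh chord on D#.
D# is scale degree 4 in A# minor, and a minor seventh chord on that degree is written iv7.

iv7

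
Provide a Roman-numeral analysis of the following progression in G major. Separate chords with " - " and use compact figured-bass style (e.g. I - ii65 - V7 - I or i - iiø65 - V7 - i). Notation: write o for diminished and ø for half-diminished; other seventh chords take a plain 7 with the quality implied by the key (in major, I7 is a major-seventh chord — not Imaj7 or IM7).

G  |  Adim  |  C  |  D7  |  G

I - iio - IV - V7 - I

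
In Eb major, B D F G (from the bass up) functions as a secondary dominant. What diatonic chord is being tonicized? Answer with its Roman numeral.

vi

The chord is a dominant seventh chord on G.
A dominant resolves down a perfect fifth: G → C. In Eb major, C is scale degree 6, i.e. vi.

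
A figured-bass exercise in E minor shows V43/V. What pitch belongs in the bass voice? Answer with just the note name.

C#

The applied chord V43/V is rooted on F#: F#-A#-C#-E.
The figure 43 means second inversion — the fifth is in the bass.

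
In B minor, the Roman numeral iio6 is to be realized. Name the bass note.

E

iio in B minor has root C#; the chord is C#-E-G.
The figure 6 means first inversion — the third is in the bass.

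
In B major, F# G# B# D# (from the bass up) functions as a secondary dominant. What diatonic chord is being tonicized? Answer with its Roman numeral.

The chord is a dominant seventh chord on G#.
A dominant resolves down a perfect fifth: G# → C#. In B major, C# is scale degree 2, i.e. ii.

ii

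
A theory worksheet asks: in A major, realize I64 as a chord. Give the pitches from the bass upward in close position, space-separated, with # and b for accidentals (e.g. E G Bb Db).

In A major, the first degree is A, and the diatonic chord built there is a major triad.
Stacking thirds from A gives A-C#-E.
With the 64 figure the chord is in second inversion; from the bass E upward in close position it reads E-A-C#.

E A C#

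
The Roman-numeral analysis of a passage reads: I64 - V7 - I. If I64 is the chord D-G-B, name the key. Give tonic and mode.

The anchor chord is a major triad on G, labeled I64.
If G is scale degree 1 and the mode makes that degree carry a major triad, the tonic is G and the mode is major.

G major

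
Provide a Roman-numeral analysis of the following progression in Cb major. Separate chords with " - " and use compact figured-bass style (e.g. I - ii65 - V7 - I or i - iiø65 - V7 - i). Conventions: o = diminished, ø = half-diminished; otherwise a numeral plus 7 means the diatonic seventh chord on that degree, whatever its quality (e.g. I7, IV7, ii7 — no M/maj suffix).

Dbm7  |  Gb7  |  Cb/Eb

Dbm7 has root Db, degree 2 in Cb major, so ii7.
Gb7 has root Gb, degree 5 in Cb major, so V7.
Cb/Eb: major triad on Cb = scale degree 1 → I6.

ii7 - V7 - I6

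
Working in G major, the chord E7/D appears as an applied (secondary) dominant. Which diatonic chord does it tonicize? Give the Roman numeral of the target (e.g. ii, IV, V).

ii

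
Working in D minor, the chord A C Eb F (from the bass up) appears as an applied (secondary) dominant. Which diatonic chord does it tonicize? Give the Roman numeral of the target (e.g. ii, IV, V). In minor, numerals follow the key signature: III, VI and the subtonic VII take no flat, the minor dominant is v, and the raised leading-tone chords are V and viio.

VI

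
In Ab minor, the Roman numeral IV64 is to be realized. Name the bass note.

Ab

IV in Ab minor has root Db; the chord is Db-F-Ab.
The figure 64 means second inversion — the fifth is in the bass.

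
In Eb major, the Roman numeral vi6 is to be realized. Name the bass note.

vi in Eb major has root C; the chord is C-Eb-G.
The figure 6 means first inversion — the third is in the bass.

Eb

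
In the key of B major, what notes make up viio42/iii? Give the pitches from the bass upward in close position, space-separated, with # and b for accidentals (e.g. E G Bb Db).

viio42/iii is a secondary leading-tone chord. The target iii is D# in B major; the applied chord is rooted a semitone below, on C##.
Building a fully diminished seventh chord on C## gives C##-E#-G#-B.
The figured bass 42 indicates third inversion, placing the seventh (B) in the bass: B-C##-E#-G#.

B C## E# G#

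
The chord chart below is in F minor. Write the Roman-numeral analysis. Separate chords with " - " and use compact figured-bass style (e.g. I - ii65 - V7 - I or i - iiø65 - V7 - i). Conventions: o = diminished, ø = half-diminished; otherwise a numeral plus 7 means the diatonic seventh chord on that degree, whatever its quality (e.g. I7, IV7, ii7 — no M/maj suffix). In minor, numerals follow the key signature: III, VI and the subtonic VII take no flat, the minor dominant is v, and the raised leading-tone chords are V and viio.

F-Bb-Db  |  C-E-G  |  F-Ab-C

iv64 - V - i

F-Bb-Db: minor triad on Bb = scale degree 4 → iv64.
C-E-G: root C is the dominant; major triad there is V.
F-Ab-C: root F is the tonic; minor triad there is i.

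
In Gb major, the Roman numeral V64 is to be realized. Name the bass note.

V in Gb major has root Db; the chord is Db-F-Ab.
The figure 64 means second inversion — the fifth is in the bass.

Ab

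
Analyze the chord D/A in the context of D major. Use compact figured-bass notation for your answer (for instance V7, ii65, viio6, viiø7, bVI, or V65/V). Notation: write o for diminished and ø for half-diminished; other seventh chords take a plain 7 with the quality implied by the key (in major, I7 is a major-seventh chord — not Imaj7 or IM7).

I64

Stacked in thirds the chord is D-F#-A: a major triad on D.
D is scale degree 1 in D major, and a major triad on that degree is written I.
With A in the bass the chord is in second inversion, so the figured bass is 64.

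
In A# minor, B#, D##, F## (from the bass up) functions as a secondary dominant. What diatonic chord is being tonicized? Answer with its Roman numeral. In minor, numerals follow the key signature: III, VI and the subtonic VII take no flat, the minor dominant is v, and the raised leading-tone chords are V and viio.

V

The chord is a major triad on B#.
A dominant resolves down a perfect fifth: B# → E#. In A# minor, E# is scale degree 5, i.e. V.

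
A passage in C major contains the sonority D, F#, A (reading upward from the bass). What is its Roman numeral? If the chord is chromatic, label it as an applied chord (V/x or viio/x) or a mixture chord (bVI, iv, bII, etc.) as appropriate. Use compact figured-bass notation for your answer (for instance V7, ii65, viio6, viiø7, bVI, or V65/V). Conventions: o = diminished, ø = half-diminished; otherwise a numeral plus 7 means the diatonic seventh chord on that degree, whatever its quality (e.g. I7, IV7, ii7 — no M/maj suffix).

V/V

The pitches D-F#-A form a major triad rooted on D.
D is not a diatonic chord root with this quality in C major, but it lies a perfect fifth above G (V), so the chord functions as an applied dominant of V.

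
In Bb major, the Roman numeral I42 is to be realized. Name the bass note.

A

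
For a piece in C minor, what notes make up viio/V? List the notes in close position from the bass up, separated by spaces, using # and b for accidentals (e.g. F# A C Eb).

F# A C

The slash marks an applied leading-tone chord: viio of V. In C minor, V is G, so the leading tone to it is F#, a half step below.
Building a diminished triad on F# gives F#-A-C.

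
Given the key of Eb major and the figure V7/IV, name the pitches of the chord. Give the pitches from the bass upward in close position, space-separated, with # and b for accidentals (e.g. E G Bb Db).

Eb G Bb Db

V7/IV is a secondary dominant — the dominant seventh of IV. IV in Eb major is Ab, so the applied chord's root is Eb, a perfect fifth above.
Building a dominant seventh chord on Eb gives Eb-G-Bb-Db.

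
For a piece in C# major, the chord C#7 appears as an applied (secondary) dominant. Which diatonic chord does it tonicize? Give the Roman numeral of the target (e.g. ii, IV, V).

The chord is a dominant seventh chord on C#.
A dominant resolves down a perfect fifth: C# → F#. In C# major, F# is scale degree 4, i.e. IV.

IV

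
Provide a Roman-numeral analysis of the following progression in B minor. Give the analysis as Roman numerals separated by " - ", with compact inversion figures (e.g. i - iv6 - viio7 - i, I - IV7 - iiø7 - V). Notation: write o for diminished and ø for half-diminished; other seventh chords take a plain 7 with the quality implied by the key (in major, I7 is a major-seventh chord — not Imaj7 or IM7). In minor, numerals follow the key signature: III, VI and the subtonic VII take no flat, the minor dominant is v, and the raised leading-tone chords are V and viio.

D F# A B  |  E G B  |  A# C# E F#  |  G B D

D-F#-A-B has root B, degree 1 in B minor, so i65.
E-G-B has root E, degree 4 in B minor, so iv.
A#-C#-E-F#: dominant seventh chord on F# = scale degree 5 → V65.
G-B-D: major triad on G = scale degree 6 → VI.

i65 - iv - V65 - VI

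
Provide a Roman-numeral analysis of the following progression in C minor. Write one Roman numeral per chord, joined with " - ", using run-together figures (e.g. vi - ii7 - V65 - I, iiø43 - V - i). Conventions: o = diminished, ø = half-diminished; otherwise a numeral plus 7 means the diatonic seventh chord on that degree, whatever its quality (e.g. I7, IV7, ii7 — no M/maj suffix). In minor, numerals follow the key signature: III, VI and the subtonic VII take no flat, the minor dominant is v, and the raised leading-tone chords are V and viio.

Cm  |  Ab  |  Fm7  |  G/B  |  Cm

i - VI - iv7 - V6 - i

Cm has root C, degree 1 in C minor, so i.
Ab: root Ab is the submediant; major triad there is VI.
Fm7 has root F, degree 4 in C minor, so iv7.
G/B has root G, degree 5 in C minor, so V6.
Cm: root C is the tonic; minor triad there is i.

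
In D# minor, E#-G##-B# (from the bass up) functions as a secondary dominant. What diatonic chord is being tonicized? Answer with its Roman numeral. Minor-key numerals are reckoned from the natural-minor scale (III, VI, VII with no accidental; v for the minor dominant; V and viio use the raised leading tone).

The chord is a major triad on E#.
A dominant resolves down a perfect fifth: E# → A#. In D# minor, A# is scale degree 5, i.e. V.

V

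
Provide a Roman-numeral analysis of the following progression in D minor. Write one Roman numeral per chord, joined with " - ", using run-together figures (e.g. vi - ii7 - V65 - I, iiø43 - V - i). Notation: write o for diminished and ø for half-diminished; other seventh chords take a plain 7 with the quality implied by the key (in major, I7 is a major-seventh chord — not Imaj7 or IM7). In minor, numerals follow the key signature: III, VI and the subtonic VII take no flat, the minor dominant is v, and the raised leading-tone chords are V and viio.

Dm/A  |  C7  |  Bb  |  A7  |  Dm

i64 - VII7 - VI - V7 - i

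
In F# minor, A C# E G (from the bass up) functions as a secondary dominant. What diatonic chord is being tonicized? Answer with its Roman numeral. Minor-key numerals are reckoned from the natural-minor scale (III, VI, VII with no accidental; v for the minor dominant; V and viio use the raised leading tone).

VI

The chord is a dominant seventh chord on A.
A dominant resolves down a perfect fifth: A → D. In F# minor, D is scale degree 6, i.e. VI.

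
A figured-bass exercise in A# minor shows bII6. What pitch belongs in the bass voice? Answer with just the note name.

D#

bII in A# minor has root B; the chord is B-D#-F#.
The figure 6 means first inversion — the third is in the bass.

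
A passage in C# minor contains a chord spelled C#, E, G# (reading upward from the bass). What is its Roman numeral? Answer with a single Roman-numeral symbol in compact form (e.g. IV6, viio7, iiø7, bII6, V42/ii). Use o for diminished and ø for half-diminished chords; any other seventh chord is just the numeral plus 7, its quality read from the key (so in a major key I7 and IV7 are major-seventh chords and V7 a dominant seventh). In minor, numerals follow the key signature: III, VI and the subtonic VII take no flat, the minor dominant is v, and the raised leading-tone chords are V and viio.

i

Stacked in thirds the chord is C#-E-G#: a minor triad on C#.
In C# minor, C# is the tonic; the diatonic minor triad there is i.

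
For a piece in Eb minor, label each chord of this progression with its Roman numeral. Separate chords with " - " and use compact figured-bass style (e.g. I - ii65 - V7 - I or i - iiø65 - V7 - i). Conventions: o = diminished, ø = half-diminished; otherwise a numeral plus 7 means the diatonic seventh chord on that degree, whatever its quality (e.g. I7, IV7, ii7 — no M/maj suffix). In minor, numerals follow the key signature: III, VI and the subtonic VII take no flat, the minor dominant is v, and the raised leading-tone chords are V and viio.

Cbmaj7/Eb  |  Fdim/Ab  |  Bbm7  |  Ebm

Cbmaj7/Eb: major seventh chord on Cb = scale degree 6 → VI65.
Fdim/Ab has root F, degree 2 in Eb minor, so iio6.
Bbm7 has root Bb, degree 5 in Eb minor, so v7.
Ebm has root Eb, degree 1 in Eb minor, so i.

VI65 - iio6 - v7 - i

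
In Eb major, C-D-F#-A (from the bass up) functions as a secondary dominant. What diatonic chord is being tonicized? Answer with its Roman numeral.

iii

The chord is a dominant seventh chord on D.
A dominant resolves down a perfect fifth: D → G. In Eb major, G is scale degree 3, i.e. iii.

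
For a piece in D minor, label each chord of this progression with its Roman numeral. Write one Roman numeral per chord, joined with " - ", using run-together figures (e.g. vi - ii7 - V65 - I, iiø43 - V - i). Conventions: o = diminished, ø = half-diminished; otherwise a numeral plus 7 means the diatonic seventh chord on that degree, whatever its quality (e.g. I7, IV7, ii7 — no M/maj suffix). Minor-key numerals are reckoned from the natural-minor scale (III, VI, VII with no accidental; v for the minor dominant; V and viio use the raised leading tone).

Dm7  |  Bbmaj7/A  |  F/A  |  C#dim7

i7 - VI42 - III6 - viio7

Dm7 has root D, degree 1 in D minor, so i7.
Bbmaj7/A has root Bb, degree 6 in D minor, so VI42.
F/A has root F, degree 3 in D minor, so III6.
C#dim7: root C# is the leading tone; fully diminished seventh chord there is viio7.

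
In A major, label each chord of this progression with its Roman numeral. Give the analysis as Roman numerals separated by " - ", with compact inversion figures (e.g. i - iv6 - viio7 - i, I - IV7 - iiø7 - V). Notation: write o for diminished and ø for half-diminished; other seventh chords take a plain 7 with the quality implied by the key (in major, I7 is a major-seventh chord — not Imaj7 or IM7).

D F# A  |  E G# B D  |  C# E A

D-F#-A: major triad on D = scale degree 4 → IV.
E-G#-B-D has root E, degree 5 in A major, so V7.
C#-E-A: major triad on A = scale degree 1 → I6.

IV - V7 - I6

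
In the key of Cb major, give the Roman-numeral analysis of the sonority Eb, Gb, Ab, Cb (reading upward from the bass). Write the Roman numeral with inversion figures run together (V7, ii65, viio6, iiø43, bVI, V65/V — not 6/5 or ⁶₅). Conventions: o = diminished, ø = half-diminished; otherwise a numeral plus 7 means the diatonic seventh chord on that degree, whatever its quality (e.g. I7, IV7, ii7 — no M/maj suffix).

vi43

The pitches Ab-Cb-Eb-Gb form a minor seventh chord rooted on Ab.
Ab is scale degree 6 in Cb major, and a minor seventh chord on that degree is written vi7.
With Eb in the bass the chord is in second inversion, so the figured bass is 43.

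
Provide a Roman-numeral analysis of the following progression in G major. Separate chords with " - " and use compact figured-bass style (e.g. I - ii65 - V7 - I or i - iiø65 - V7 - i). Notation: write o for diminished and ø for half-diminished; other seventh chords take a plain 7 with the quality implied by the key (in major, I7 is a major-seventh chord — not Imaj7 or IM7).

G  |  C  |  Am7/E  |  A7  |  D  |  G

G: major triad on G = scale degree 1 → I.
C: root C is the subdominant; major triad there is IV.
Am7/E: minor seventh chord on A = scale degree 2 → ii43.
A7 is the secondary dominant of V (dominant seventh chord on A): V7/V.
D: root D is the dominant; major triad there is V.
G: major triad on G = scale degree 1 → I.

I - IV - ii43 - V7/V - V - I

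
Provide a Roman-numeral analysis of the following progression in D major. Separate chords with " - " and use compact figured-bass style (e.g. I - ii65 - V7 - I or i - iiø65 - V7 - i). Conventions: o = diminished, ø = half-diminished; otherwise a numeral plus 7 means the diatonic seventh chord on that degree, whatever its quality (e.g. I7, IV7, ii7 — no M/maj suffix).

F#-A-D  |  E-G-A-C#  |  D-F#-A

F#-A-D has root D, degree 1 in D major, so I6.
E-G-A-C#: root A is the dominant; dominant seventh chord there is V43.
D-F#-A has root D, degree 1 in D major, so I.

I6 - V43 - I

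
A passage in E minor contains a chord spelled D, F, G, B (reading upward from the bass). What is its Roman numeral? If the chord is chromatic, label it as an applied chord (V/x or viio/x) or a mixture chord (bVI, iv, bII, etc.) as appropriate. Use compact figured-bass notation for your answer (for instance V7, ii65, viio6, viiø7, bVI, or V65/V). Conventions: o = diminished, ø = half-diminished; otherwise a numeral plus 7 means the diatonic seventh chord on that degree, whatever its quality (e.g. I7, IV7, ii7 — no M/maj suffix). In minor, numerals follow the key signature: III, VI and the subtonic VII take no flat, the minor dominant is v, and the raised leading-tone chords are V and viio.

V43/VI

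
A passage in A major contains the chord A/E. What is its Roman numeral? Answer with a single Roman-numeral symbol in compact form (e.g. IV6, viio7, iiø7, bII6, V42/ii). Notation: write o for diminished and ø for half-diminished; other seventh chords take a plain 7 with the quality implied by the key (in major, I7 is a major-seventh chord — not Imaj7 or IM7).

I64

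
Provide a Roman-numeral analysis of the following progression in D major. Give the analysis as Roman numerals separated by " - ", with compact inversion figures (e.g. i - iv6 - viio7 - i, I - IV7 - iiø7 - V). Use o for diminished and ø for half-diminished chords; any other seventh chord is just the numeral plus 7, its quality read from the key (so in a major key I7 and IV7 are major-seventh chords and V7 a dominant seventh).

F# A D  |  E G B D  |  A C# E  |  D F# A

F#-A-D has root D, degree 1 in D major, so I6.
E-G-B-D has root E, degree 2 in D major, so ii7.
A-C#-E: major triad on A = scale degree 5 → V.
D-F#-A: root D is the tonic; major triad there is I.

I6 - ii7 - V - I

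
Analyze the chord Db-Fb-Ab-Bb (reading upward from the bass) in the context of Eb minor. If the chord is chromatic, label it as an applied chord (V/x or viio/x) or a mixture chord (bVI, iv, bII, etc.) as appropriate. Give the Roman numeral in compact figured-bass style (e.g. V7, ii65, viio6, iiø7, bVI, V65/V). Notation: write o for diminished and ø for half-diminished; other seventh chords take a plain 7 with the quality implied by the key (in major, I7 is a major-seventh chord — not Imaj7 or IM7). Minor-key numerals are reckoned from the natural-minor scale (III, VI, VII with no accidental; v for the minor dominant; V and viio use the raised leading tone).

The pitches Bb-Db-Fb-Ab form a half-diminished seventh chord rooted on Bb.
Bb sits a half step below Cb (VI in Eb minor); a diminished chord there is the applied leading-tone chord of VI.
With Db in the bass the chord is in first inversion, so the figured bass is 65.

viiø65/VI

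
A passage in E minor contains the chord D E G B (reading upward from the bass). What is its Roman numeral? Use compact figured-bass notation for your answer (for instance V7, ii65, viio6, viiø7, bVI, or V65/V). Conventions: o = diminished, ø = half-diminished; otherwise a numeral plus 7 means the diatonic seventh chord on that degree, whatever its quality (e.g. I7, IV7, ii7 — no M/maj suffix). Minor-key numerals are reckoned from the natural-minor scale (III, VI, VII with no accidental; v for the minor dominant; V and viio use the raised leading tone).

i42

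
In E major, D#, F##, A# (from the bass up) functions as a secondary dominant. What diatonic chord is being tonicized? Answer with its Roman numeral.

iii

The chord is a major triad on D#.
A dominant resolves down a perfect fifth: D# → G#. In E major, G# is scale degree 3, i.e. iii.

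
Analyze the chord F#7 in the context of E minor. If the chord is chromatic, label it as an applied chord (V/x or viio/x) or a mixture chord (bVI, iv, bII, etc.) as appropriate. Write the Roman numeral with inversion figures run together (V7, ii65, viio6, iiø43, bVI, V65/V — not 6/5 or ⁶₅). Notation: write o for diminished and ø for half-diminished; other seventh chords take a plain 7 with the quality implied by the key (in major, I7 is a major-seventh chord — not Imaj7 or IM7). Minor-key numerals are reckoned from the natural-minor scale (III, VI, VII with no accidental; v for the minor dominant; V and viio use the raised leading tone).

V7/V

Stacked in thirds the chord is F#-A#-C#-E: a dominant seventh chord on F#.
F# is not a diatonic chord root with this quality in E minor, but it lies a perfect fifth above B (V), so the chord functions as an applied dominant of V.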